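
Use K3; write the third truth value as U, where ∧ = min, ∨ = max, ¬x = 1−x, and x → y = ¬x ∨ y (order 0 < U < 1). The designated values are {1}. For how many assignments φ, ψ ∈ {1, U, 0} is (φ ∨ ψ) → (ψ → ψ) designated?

6

Of the 9 assignments, 6 give a value in {1}.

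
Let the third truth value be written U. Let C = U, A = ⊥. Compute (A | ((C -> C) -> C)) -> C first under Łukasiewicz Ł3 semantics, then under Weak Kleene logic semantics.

In Łukasiewicz Ł3: C -> C = U -> U = ⊤  [min(1, 1−½+½)]
(C -> C) -> C = ⊤ -> U = U
A | ((C -> C) -> C) = ⊥ | U = U
(A | ((C -> C) -> C)) -> C = U -> U = ⊤
In Weak Kleene logic: C -> C = U -> U = U  [any arg is the third value ⇒ result is the third value]
(C -> C) -> C = U -> U = U
A | ((C -> C) -> C) = ⊥ | U = U
(A | ((C -> C) -> C)) -> C = U -> U = U
They differ because Łukasiewicz Ł3 and Weak Kleene logic treat U differently under the binary connectives.

⊤; U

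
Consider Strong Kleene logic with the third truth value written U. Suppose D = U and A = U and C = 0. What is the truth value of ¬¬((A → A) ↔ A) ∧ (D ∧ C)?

A → A = U → U = U  [¬U ∨ U]
(A → A) ↔ A = U ↔ U = U
¬((A → A) ↔ A) = ¬U = U
¬¬((A → A) ↔ A) = ¬U = U
D ∧ C = U ∧ 0 = 0
¬¬((A → A) ↔ A) ∧ (D ∧ C) = U ∧ 0 = 0

0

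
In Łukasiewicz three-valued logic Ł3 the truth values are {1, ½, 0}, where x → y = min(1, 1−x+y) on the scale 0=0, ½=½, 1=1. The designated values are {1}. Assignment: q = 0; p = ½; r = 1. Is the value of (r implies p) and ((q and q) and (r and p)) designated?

r implies p = 1 implies ½ = ½
q and q = 0 and 0 = 0
r and p = 1 and ½ = ½
(q and q) and (r and p) = 0 and ½ = 0
(r implies p) and ((q and q) and (r and p)) = ½ and 0 = 0
0 ∉ {1}.

No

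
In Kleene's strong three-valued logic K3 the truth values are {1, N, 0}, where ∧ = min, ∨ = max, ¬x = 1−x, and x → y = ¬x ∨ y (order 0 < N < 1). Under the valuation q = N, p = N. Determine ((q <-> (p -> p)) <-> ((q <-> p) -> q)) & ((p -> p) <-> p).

p -> p = N -> N = N  [~N | N]
q <-> (p -> p) = N <-> N = N
q <-> p = N <-> N = N
(q <-> p) -> q = N -> N = N
(q <-> (p -> p)) <-> ((q <-> p) -> q) = N <-> N = N
p -> p = N -> N = N
(p -> p) <-> p = N <-> N = N
((q <-> (p -> p)) <-> ((q <-> p) -> q)) & ((p -> p) <-> p) = N & N = N

N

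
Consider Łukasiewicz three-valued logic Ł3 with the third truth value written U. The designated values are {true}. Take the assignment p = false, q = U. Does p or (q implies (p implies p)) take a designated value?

p implies p = false implies false = true
q implies (p implies p) = U implies true = true  [min(1, 1−½+1)]
p or (q implies (p implies p)) = false or true = true
true ∈ {true}.

Yes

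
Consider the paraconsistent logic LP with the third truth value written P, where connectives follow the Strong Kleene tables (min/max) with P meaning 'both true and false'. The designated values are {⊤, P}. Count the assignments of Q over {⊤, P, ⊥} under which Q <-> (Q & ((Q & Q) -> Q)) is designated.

3

Q=⊤: ⊤ ✓
Q=P: P ✓
Q=⊥: ⊤ ✓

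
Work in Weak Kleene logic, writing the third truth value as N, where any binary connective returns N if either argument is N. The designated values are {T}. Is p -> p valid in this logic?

No

Countermodel: p=N gives N, which is not designated.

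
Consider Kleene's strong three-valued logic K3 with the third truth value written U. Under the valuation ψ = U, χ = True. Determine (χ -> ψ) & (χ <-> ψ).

U

χ -> ψ = True -> U = U
χ <-> ψ = True <-> U = U
(χ -> ψ) & (χ <-> ψ) = U & U = U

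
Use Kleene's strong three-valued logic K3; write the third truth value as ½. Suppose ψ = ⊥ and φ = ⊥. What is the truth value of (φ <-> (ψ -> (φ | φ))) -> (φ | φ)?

⊤

φ | φ = ⊥ | ⊥ = ⊥
ψ -> (φ | φ) = ⊥ -> ⊥ = ⊤
φ <-> (ψ -> (φ | φ)) = ⊥ <-> ⊤ = ⊥
φ | φ = ⊥ | ⊥ = ⊥
(φ <-> (ψ -> (φ | φ))) -> (φ | φ) = ⊥ -> ⊥ = ⊤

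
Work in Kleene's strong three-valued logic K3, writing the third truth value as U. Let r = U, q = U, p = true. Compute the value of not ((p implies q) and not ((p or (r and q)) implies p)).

p implies q = true implies U = U
r and q = U and U = U
p or (r and q) = true or U = true
(p or (r and q)) implies p = true implies true = true
not ((p or (r and q)) implies p) = not true = false
(p implies q) and not ((p or (r and q)) implies p) = U and false = false
not ((p implies q) and not ((p or (r and q)) implies p)) = not false = true

true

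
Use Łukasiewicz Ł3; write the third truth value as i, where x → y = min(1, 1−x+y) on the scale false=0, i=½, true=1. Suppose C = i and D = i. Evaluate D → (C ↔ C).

C ↔ C = i ↔ i = true  [1 − |½−½|]
D → (C ↔ C) = i → true = true

true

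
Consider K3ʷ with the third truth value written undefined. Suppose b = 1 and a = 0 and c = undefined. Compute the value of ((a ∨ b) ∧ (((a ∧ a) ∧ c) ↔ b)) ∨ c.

a ∨ b = 0 ∨ 1 = 1
a ∧ a = 0 ∧ 0 = 0
(a ∧ a) ∧ c = 0 ∧ undefined = undefined
((a ∧ a) ∧ c) ↔ b = undefined ↔ 1 = undefined
(a ∨ b) ∧ (((a ∧ a) ∧ c) ↔ b) = 1 ∧ undefined = undefined
((a ∨ b) ∧ (((a ∧ a) ∧ c) ↔ b)) ∨ c = undefined ∨ undefined = undefined

undefined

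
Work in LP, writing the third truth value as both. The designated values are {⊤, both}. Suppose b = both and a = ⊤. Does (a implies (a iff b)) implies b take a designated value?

a iff b = ⊤ iff both = both
a implies (a iff b) = ⊤ implies both = both  [not ⊤ or both]
(a implies (a iff b)) implies b = both implies both = both
both ∈ {⊤, both}.

Yes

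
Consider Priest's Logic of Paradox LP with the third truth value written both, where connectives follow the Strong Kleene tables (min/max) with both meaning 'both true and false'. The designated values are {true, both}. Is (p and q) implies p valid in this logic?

Yes

Every assignment of p, q over {true, both, false} gives a value in {true, both}.
In particular, with p=both, q=both: (p and q) implies p = both.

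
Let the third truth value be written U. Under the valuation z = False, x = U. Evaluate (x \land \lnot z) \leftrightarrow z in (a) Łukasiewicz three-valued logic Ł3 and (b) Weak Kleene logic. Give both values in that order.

U; U

In Łukasiewicz three-valued logic Ł3: \lnot z = \lnot False = True
x \land \lnot z = U \land True = U
(x \land \lnot z) \leftrightarrow z = U \leftrightarrow False = U  [1 − |½−0|]
In Weak Kleene logic: \lnot z = \lnot False = True
x \land \lnot z = U \land True = U
(x \land \lnot z) \leftrightarrow z = U \leftrightarrow False = U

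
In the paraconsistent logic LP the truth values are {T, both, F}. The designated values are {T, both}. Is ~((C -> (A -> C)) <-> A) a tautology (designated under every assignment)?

Countermodel: C=T, A=T gives F, which is not designated.

No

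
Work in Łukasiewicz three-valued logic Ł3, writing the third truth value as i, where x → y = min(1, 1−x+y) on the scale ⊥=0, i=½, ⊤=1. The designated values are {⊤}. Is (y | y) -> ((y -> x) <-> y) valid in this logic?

No

Countermodel: y=⊤, x=i gives i, which is not designated.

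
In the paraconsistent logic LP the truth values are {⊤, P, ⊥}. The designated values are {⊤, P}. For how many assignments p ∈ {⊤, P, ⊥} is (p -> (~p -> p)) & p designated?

p=⊤: ⊤ ✓
p=P: P ✓
p=⊥: ⊥ ·

2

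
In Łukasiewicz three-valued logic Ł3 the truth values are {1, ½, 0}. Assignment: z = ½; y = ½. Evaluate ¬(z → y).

z → y = ½ → ½ = 1  [min(1, 1−½+½)]
¬(z → y) = ¬1 = 0

0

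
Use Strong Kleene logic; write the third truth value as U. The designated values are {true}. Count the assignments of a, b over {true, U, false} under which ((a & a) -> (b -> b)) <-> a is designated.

Designated under: (a=true, b=true); (a=true, b=false).

2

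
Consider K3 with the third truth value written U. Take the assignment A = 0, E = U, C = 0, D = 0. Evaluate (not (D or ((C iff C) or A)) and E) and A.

0

C iff C = 0 iff 0 = 1
(C iff C) or A = 1 or 0 = 1
D or ((C iff C) or A) = 0 or 1 = 1
not (D or ((C iff C) or A)) = not 1 = 0
not (D or ((C iff C) or A)) and E = 0 and U = 0
(not (D or ((C iff C) or A)) and E) and A = 0 and 0 = 0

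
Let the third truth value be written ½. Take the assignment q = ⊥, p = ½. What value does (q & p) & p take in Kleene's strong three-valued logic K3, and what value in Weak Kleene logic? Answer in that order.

⊥; ½

In Kleene's strong three-valued logic K3: q & p = ⊥ & ½ = ⊥
(q & p) & p = ⊥ & ½ = ⊥
In Weak Kleene logic: q & p = ⊥ & ½ = ½
(q & p) & p = ½ & ½ = ½
They differ because Kleene's strong three-valued logic K3 and Weak Kleene logic treat ½ differently under the binary connectives.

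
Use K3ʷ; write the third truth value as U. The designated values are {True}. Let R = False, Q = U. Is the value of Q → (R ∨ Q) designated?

No

R ∨ Q = False ∨ U = U
Q → (R ∨ Q) = U → U = U
U ∉ {True}.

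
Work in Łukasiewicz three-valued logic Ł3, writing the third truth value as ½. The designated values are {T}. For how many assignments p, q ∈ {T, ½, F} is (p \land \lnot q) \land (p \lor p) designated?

Designated under: (p=T, q=F).

1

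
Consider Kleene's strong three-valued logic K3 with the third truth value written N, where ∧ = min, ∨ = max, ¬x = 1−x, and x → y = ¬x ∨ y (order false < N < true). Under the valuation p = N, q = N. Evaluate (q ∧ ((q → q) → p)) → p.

q → q = N → N = N  [¬N ∨ N]
(q → q) → p = N → N = N
q ∧ ((q → q) → p) = N ∧ N = N
(q ∧ ((q → q) → p)) → p = N → N = N

N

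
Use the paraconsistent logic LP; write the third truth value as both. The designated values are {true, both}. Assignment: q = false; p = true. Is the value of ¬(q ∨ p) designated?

No

q ∨ p = false ∨ true = true
¬(q ∨ p) = ¬true = false
false ∉ {true, both}.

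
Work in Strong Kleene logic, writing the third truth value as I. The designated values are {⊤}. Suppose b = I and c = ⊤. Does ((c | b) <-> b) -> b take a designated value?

No

c | b = ⊤ | I = ⊤
(c | b) <-> b = ⊤ <-> I = I
((c | b) <-> b) -> b = I -> I = I  [~I | I]
I ∉ {⊤}.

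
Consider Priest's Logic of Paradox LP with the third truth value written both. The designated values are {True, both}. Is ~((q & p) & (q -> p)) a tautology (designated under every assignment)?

Countermodel: q=True, p=True gives False, which is not designated.

No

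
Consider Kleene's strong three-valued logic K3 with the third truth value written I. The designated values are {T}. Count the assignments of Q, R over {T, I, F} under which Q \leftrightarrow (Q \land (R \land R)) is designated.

Designated under: (Q=T, R=T); (Q=F, R=T); (Q=F, R=I); (Q=F, R=F).

4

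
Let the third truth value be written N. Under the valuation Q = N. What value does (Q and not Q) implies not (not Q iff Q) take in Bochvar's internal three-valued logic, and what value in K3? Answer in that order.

N; N

In Bochvar's internal three-valued logic: not Q = not N = N
Q and not Q = N and N = N
not Q = not N = N
not Q iff Q = N iff N = N
not (not Q iff Q) = not N = N
(Q and not Q) implies not (not Q iff Q) = N implies N = N  [any arg is the third value ⇒ result is the third value]
In K3: not Q = not N = N
Q and not Q = N and N = N
not Q = not N = N
not Q iff Q = N iff N = N
not (not Q iff Q) = not N = N
(Q and not Q) implies not (not Q iff Q) = N implies N = N  [not N or N]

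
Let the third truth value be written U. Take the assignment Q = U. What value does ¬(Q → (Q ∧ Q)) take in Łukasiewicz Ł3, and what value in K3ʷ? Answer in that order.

In Łukasiewicz Ł3: Q ∧ Q = U ∧ U = U
Q → (Q ∧ Q) = U → U = true  [min(1, 1−½+½)]
¬(Q → (Q ∧ Q)) = ¬true = false
In K3ʷ: Q ∧ Q = U ∧ U = U
Q → (Q ∧ Q) = U → U = U  [any arg is the third value ⇒ result is the third value]
¬(Q → (Q ∧ Q)) = ¬U = U
They differ because Łukasiewicz Ł3 and K3ʷ treat U differently under the binary connectives.

false; U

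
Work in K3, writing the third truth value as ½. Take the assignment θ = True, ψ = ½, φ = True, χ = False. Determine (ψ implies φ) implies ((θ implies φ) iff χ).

ψ implies φ = ½ implies True = True  [not ½ or True]
θ implies φ = True implies True = True
(θ implies φ) iff χ = True iff False = False
(ψ implies φ) implies ((θ implies φ) iff χ) = True implies False = False

False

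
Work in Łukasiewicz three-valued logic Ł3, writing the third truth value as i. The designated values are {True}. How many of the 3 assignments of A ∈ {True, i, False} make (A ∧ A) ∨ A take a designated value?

1

A=True: True ✓
A=i: i ·
A=False: False ·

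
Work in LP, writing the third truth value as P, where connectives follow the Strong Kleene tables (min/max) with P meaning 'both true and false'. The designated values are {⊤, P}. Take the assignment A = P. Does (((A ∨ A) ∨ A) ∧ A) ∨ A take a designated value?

Yes

A ∨ A = P ∨ P = P
(A ∨ A) ∨ A = P ∨ P = P
((A ∨ A) ∨ A) ∧ A = P ∧ P = P
(((A ∨ A) ∨ A) ∧ A) ∨ A = P ∨ P = P
P ∈ {⊤, P}.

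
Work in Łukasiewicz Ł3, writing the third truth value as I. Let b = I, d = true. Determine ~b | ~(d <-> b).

I

~b = ~I = I
d <-> b = true <-> I = I
~(d <-> b) = ~I = I
~b | ~(d <-> b) = I | I = I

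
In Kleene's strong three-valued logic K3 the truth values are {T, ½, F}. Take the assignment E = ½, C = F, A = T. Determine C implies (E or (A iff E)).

A iff E = T iff ½ = ½
E or (A iff E) = ½ or ½ = ½
C implies (E or (A iff E)) = F implies ½ = T  [not F or ½]

T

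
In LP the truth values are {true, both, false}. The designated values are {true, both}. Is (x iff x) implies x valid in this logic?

No

Countermodel: x=false gives false, which is not designated.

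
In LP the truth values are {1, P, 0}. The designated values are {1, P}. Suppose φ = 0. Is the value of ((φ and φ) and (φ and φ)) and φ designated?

No

φ and φ = 0 and 0 = 0
φ and φ = 0 and 0 = 0
(φ and φ) and (φ and φ) = 0 and 0 = 0
((φ and φ) and (φ and φ)) and φ = 0 and 0 = 0
0 ∉ {1, P}.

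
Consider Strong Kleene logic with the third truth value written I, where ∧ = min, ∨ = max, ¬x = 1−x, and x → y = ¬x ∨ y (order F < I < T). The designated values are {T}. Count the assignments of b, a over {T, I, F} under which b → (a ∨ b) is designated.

Of the 9 assignments, 7 give a value in {T}.

7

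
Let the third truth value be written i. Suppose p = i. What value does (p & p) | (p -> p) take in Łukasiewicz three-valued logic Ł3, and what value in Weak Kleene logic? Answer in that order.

In Łukasiewicz three-valued logic Ł3: p & p = i & i = i
p -> p = i -> i = true  [min(1, 1−½+½)]
(p & p) | (p -> p) = i | true = true
In Weak Kleene logic: p & p = i & i = i
p -> p = i -> i = i  [any arg is the third value ⇒ result is the third value]
(p & p) | (p -> p) = i | i = i
They differ because Łukasiewicz three-valued logic Ł3 and Weak Kleene logic treat i differently under the binary connectives.

true; i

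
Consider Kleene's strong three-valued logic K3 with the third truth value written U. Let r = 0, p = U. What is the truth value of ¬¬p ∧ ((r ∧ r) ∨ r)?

0

¬p = ¬U = U
¬¬p = ¬U = U
r ∧ r = 0 ∧ 0 = 0
(r ∧ r) ∨ r = 0 ∨ 0 = 0
¬¬p ∧ ((r ∧ r) ∨ r) = U ∧ 0 = 0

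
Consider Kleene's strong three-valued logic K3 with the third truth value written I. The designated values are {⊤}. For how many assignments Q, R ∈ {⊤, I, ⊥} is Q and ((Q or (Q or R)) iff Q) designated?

3

Designated under: (Q=⊤, R=⊤); (Q=⊤, R=I); (Q=⊤, R=⊥).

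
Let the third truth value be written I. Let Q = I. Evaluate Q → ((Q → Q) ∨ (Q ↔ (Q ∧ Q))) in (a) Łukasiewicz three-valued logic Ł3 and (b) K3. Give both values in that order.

In Łukasiewicz three-valued logic Ł3: Q → Q = I → I = ⊤  [min(1, 1−½+½)]
Q ∧ Q = I ∧ I = I
Q ↔ (Q ∧ Q) = I ↔ I = ⊤
(Q → Q) ∨ (Q ↔ (Q ∧ Q)) = ⊤ ∨ ⊤ = ⊤
Q → ((Q → Q) ∨ (Q ↔ (Q ∧ Q))) = I → ⊤ = ⊤
In K3: Q → Q = I → I = I  [¬I ∨ I]
Q ∧ Q = I ∧ I = I
Q ↔ (Q ∧ Q) = I ↔ I = I
(Q → Q) ∨ (Q ↔ (Q ∧ Q)) = I ∨ I = I
Q → ((Q → Q) ∨ (Q ↔ (Q ∧ Q))) = I → I = I
They differ because Łukasiewicz three-valued logic Ł3 and K3 treat I differently under implication.

⊤; I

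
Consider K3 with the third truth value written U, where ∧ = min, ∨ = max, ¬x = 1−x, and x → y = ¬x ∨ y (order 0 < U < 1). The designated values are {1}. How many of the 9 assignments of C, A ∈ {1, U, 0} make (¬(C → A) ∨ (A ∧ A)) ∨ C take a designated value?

Of the 9 assignments, 5 give a value in {1}.

5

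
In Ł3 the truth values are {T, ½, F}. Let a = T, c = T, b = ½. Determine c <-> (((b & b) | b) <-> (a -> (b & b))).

b & b = ½ & ½ = ½
(b & b) | b = ½ | ½ = ½
b & b = ½ & ½ = ½
a -> (b & b) = T -> ½ = ½  [min(1, 1−1+½)]
((b & b) | b) <-> (a -> (b & b)) = ½ <-> ½ = T
c <-> (((b & b) | b) <-> (a -> (b & b))) = T <-> T = T

T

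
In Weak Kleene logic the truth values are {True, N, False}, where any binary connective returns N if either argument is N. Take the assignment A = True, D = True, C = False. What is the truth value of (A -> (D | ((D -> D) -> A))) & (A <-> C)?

False

D -> D = True -> True = True
(D -> D) -> A = True -> True = True
D | ((D -> D) -> A) = True | True = True
A -> (D | ((D -> D) -> A)) = True -> True = True
A <-> C = True <-> False = False
(A -> (D | ((D -> D) -> A))) & (A <-> C) = True & False = False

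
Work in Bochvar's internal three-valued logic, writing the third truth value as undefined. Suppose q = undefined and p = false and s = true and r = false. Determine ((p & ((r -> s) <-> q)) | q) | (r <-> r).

undefined

r -> s = false -> true = true
(r -> s) <-> q = true <-> undefined = undefined
p & ((r -> s) <-> q) = false & undefined = undefined
(p & ((r -> s) <-> q)) | q = undefined | undefined = undefined
r <-> r = false <-> false = true
((p & ((r -> s) <-> q)) | q) | (r <-> r) = undefined | true = undefined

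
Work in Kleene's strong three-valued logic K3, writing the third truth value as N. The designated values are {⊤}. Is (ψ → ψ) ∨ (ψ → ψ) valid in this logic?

No

Countermodel: ψ=N gives N, which is not designated.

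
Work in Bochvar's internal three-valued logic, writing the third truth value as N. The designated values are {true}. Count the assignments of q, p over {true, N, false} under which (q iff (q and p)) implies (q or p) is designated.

Designated under: (q=true, p=true); (q=true, p=false); (q=false, p=true).

3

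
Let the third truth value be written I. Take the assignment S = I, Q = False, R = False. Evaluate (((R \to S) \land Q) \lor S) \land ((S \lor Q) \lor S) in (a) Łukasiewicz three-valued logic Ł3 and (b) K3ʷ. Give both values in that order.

In Łukasiewicz three-valued logic Ł3: R \to S = False \to I = True  [min(1, 1−0+½)]
(R \to S) \land Q = True \land False = False
((R \to S) \land Q) \lor S = False \lor I = I
S \lor Q = I \lor False = I
(S \lor Q) \lor S = I \lor I = I
(((R \to S) \land Q) \lor S) \land ((S \lor Q) \lor S) = I \land I = I
In K3ʷ: R \to S = False \to I = I  [any arg is the third value ⇒ result is the third value]
(R \to S) \land Q = I \land False = I
((R \to S) \land Q) \lor S = I \lor I = I
S \lor Q = I \lor False = I
(S \lor Q) \lor S = I \lor I = I
(((R \to S) \land Q) \lor S) \land ((S \lor Q) \lor S) = I \land I = I

I; I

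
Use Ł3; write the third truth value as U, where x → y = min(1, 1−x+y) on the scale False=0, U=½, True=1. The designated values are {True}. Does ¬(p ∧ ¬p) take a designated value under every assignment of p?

Countermodel: p=U gives U, which is not designated.

No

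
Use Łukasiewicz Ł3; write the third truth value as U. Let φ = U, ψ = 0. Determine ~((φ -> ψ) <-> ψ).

U

φ -> ψ = U -> 0 = U  [min(1, 1−½+0)]
(φ -> ψ) <-> ψ = U <-> 0 = U
~((φ -> ψ) <-> ψ) = ~U = U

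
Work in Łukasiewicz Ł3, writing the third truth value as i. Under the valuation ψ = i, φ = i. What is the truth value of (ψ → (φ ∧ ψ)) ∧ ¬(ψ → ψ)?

φ ∧ ψ = i ∧ i = i
ψ → (φ ∧ ψ) = i → i = ⊤  [min(1, 1−½+½)]
ψ → ψ = i → i = ⊤
¬(ψ → ψ) = ¬⊤ = ⊥
(ψ → (φ ∧ ψ)) ∧ ¬(ψ → ψ) = ⊤ ∧ ⊥ = ⊥

⊥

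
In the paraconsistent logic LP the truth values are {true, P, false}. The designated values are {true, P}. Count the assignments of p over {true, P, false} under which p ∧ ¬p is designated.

1

p=true: false ·
p=P: P ✓
p=false: false ·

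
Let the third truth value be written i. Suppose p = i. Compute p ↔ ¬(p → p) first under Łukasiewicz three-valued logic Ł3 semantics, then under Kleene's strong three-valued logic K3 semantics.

In Łukasiewicz three-valued logic Ł3: p → p = i → i = True  [min(1, 1−½+½)]
¬(p → p) = ¬True = False
p ↔ ¬(p → p) = i ↔ False = i
In Kleene's strong three-valued logic K3: p → p = i → i = i  [¬i ∨ i]
¬(p → p) = ¬i = i
p ↔ ¬(p → p) = i ↔ i = i

i; i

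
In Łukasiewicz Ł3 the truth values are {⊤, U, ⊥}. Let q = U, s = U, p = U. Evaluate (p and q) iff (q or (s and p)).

⊤

p and q = U and U = U
s and p = U and U = U
q or (s and p) = U or U = U
(p and q) iff (q or (s and p)) = U iff U = ⊤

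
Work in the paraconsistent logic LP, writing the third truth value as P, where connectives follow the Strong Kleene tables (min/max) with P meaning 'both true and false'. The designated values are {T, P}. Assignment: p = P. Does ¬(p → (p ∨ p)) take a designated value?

Yes

p ∨ p = P ∨ P = P
p → (p ∨ p) = P → P = P  [¬P ∨ P]
¬(p → (p ∨ p)) = ¬P = P
P ∈ {T, P}.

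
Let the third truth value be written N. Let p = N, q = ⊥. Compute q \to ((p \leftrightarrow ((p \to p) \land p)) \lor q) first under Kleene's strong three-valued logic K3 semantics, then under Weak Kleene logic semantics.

In Kleene's strong three-valued logic K3: p \to p = N \to N = N
(p \to p) \land p = N \land N = N
p \leftrightarrow ((p \to p) \land p) = N \leftrightarrow N = N
(p \leftrightarrow ((p \to p) \land p)) \lor q = N \lor ⊥ = N
q \to ((p \leftrightarrow ((p \to p) \land p)) \lor q) = ⊥ \to N = ⊤
In Weak Kleene logic: p \to p = N \to N = N  [any arg is the third value ⇒ result is the third value]
(p \to p) \land p = N \land N = N
p \leftrightarrow ((p \to p) \land p) = N \leftrightarrow N = N
(p \leftrightarrow ((p \to p) \land p)) \lor q = N \lor ⊥ = N
q \to ((p \leftrightarrow ((p \to p) \land p)) \lor q) = ⊥ \to N = N
They differ because Kleene's strong three-valued logic K3 and Weak Kleene logic treat N differently under the binary connectives.

⊤; N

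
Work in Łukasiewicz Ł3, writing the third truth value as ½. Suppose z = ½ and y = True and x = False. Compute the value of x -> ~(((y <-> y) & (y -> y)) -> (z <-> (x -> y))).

y <-> y = True <-> True = True
y -> y = True -> True = True
(y <-> y) & (y -> y) = True & True = True
x -> y = False -> True = True
z <-> (x -> y) = ½ <-> True = ½  [1 − |½−1|]
((y <-> y) & (y -> y)) -> (z <-> (x -> y)) = True -> ½ = ½
~(((y <-> y) & (y -> y)) -> (z <-> (x -> y))) = ~½ = ½
x -> ~(((y <-> y) & (y -> y)) -> (z <-> (x -> y))) = False -> ½ = True

True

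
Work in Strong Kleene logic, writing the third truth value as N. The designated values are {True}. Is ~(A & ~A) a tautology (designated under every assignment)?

No

Countermodel: A=N gives N, which is not designated.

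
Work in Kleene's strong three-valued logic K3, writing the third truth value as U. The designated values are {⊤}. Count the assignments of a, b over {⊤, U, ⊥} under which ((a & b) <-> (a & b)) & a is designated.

2

Designated under: (a=⊤, b=⊤); (a=⊤, b=⊥).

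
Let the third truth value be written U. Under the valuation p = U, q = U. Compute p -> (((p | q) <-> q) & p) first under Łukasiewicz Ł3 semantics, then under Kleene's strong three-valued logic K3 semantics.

In Łukasiewicz Ł3: p | q = U | U = U
(p | q) <-> q = U <-> U = T  [1 − |½−½|]
((p | q) <-> q) & p = T & U = U
p -> (((p | q) <-> q) & p) = U -> U = T
In Kleene's strong three-valued logic K3: p | q = U | U = U
(p | q) <-> q = U <-> U = U
((p | q) <-> q) & p = U & U = U
p -> (((p | q) <-> q) & p) = U -> U = U  [~U | U]
They differ because Łukasiewicz Ł3 and Kleene's strong three-valued logic K3 treat U differently under implication.

T; U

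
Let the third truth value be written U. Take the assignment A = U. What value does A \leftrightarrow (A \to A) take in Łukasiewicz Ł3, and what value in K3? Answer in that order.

U; U

In Łukasiewicz Ł3: A \to A = U \to U = True  [min(1, 1−½+½)]
A \leftrightarrow (A \to A) = U \leftrightarrow True = U
In K3: A \to A = U \to U = U  [\lnot U \lor U]
A \leftrightarrow (A \to A) = U \leftrightarrow U = U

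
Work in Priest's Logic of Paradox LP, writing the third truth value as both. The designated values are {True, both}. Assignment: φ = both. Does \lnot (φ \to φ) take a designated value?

Yes

φ \to φ = both \to both = both  [\lnot both \lor both]
\lnot (φ \to φ) = \lnot both = both
both ∈ {True, both}.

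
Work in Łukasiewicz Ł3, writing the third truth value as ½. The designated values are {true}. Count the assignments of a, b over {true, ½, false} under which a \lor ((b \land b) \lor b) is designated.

5

Of the 9 assignments, 5 give a value in {true}.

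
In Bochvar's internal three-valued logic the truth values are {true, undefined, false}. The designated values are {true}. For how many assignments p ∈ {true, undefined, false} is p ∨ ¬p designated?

2

p=true: true ✓
p=undefined: undefined ·
p=false: true ✓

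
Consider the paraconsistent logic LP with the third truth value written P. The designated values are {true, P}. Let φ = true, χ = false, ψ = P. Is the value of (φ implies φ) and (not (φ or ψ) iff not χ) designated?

No

φ implies φ = true implies true = true
φ or ψ = true or P = true
not (φ or ψ) = not true = false
not χ = not false = true
not (φ or ψ) iff not χ = false iff true = false
(φ implies φ) and (not (φ or ψ) iff not χ) = true and false = false
false ∉ {true, P}.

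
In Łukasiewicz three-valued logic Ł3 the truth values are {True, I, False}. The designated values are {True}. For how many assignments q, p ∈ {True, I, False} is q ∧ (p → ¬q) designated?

Designated under: (q=True, p=False).

1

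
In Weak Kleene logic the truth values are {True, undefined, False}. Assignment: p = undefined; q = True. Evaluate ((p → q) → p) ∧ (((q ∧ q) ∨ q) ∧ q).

undefined

p → q = undefined → True = undefined
(p → q) → p = undefined → undefined = undefined
q ∧ q = True ∧ True = True
(q ∧ q) ∨ q = True ∨ True = True
((q ∧ q) ∨ q) ∧ q = True ∧ True = True
((p → q) → p) ∧ (((q ∧ q) ∨ q) ∧ q) = undefined ∧ True = undefined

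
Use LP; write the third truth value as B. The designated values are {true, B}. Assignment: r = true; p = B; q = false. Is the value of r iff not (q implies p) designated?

q implies p = false implies B = true  [not false or B]
not (q implies p) = not true = false
r iff not (q implies p) = true iff false = false
false ∉ {true, B}.

No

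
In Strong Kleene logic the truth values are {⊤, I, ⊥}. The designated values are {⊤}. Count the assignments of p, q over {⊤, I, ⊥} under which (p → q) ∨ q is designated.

Of the 9 assignments, 5 give a value in {⊤}.

5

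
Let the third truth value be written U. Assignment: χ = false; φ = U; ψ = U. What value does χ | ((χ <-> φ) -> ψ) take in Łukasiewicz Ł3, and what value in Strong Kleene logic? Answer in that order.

In Łukasiewicz Ł3: χ <-> φ = false <-> U = U  [1 − |0−½|]
(χ <-> φ) -> ψ = U -> U = true
χ | ((χ <-> φ) -> ψ) = false | true = true
In Strong Kleene logic: χ <-> φ = false <-> U = U
(χ <-> φ) -> ψ = U -> U = U  [~U | U]
χ | ((χ <-> φ) -> ψ) = false | U = U
They differ because Łukasiewicz Ł3 and Strong Kleene logic treat U differently under implication.

true; U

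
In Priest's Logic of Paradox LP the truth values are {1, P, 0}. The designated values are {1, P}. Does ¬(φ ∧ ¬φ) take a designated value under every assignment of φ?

Every assignment of φ over {1, P, 0} gives a value in {1, P}.
In particular, with φ=P: ¬(φ ∧ ¬φ) = P.

Yes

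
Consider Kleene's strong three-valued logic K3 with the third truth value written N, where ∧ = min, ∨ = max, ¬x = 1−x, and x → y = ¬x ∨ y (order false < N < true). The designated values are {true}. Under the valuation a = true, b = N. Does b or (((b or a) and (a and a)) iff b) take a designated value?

No

b or a = N or true = true
a and a = true and true = true
(b or a) and (a and a) = true and true = true
((b or a) and (a and a)) iff b = true iff N = N
b or (((b or a) and (a and a)) iff b) = N or N = N
N ∉ {true}.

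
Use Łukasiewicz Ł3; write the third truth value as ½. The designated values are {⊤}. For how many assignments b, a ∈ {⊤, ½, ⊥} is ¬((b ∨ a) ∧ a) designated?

Designated under: (b=⊤, a=⊥); (b=½, a=⊥); (b=⊥, a=⊥).

3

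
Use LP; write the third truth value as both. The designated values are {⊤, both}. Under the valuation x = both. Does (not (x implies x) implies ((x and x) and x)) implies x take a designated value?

Yes

x implies x = both implies both = both  [not both or both]
not (x implies x) = not both = both
x and x = both and both = both
(x and x) and x = both and both = both
not (x implies x) implies ((x and x) and x) = both implies both = both
(not (x implies x) implies ((x and x) and x)) implies x = both implies both = both
both ∈ {⊤, both}.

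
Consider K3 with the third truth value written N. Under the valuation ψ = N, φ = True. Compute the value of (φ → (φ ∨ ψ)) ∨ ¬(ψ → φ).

φ ∨ ψ = True ∨ N = True
φ → (φ ∨ ψ) = True → True = True
ψ → φ = N → True = True  [¬N ∨ True]
¬(ψ → φ) = ¬True = False
(φ → (φ ∨ ψ)) ∨ ¬(ψ → φ) = True ∨ False = True

True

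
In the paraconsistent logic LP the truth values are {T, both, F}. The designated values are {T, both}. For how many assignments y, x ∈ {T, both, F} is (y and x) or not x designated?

8

Of the 9 assignments, 8 give a value in {T, both}.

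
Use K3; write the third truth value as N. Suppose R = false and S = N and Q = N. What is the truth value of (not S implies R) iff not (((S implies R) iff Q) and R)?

N

not S = not N = N
not S implies R = N implies false = N  [not N or false]
S implies R = N implies false = N
(S implies R) iff Q = N iff N = N
((S implies R) iff Q) and R = N and false = false
not (((S implies R) iff Q) and R) = not false = true
(not S implies R) iff not (((S implies R) iff Q) and R) = N iff true = N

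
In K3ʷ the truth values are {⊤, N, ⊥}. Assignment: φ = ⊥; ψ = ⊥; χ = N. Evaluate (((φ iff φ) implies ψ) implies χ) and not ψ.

φ iff φ = ⊥ iff ⊥ = ⊤
(φ iff φ) implies ψ = ⊤ implies ⊥ = ⊥
((φ iff φ) implies ψ) implies χ = ⊥ implies N = N  [any arg is the third value ⇒ result is the third value]
not ψ = not ⊥ = ⊤
(((φ iff φ) implies ψ) implies χ) and not ψ = N and ⊤ = N

N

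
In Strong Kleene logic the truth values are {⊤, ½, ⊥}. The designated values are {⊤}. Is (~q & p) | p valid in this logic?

No

Countermodel: q=⊤, p=½ gives ½, which is not designated.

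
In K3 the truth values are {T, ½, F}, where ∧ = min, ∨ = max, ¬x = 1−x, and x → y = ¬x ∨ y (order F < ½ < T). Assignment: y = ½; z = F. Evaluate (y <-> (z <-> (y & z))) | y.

y & z = ½ & F = F
z <-> (y & z) = F <-> F = T
y <-> (z <-> (y & z)) = ½ <-> T = ½
(y <-> (z <-> (y & z))) | y = ½ | ½ = ½

½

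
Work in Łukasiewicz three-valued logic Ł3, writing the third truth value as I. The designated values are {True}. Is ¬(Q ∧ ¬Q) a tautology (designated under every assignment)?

Countermodel: Q=I gives I, which is not designated.

No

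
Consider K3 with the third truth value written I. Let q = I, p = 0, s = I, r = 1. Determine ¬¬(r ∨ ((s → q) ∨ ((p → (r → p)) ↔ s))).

1

s → q = I → I = I
r → p = 1 → 0 = 0
p → (r → p) = 0 → 0 = 1
(p → (r → p)) ↔ s = 1 ↔ I = I
(s → q) ∨ ((p → (r → p)) ↔ s) = I ∨ I = I
r ∨ ((s → q) ∨ ((p → (r → p)) ↔ s)) = 1 ∨ I = 1
¬(r ∨ ((s → q) ∨ ((p → (r → p)) ↔ s))) = ¬1 = 0
¬¬(r ∨ ((s → q) ∨ ((p → (r → p)) ↔ s))) = ¬0 = 1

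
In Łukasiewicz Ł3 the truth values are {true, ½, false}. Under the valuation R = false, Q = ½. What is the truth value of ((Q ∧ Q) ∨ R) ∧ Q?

½

Q ∧ Q = ½ ∧ ½ = ½
(Q ∧ Q) ∨ R = ½ ∨ false = ½
((Q ∧ Q) ∨ R) ∧ Q = ½ ∧ ½ = ½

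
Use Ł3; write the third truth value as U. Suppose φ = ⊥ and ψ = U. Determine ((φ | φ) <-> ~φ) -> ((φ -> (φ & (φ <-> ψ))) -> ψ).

⊤

φ | φ = ⊥ | ⊥ = ⊥
~φ = ~⊥ = ⊤
(φ | φ) <-> ~φ = ⊥ <-> ⊤ = ⊥
φ <-> ψ = ⊥ <-> U = U
φ & (φ <-> ψ) = ⊥ & U = ⊥
φ -> (φ & (φ <-> ψ)) = ⊥ -> ⊥ = ⊤
(φ -> (φ & (φ <-> ψ))) -> ψ = ⊤ -> U = U
((φ | φ) <-> ~φ) -> ((φ -> (φ & (φ <-> ψ))) -> ψ) = ⊥ -> U = ⊤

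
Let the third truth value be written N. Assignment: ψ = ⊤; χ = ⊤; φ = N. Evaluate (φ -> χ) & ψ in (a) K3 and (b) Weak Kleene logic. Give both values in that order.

In K3: φ -> χ = N -> ⊤ = ⊤  [~N | ⊤]
(φ -> χ) & ψ = ⊤ & ⊤ = ⊤
In Weak Kleene logic: φ -> χ = N -> ⊤ = N
(φ -> χ) & ψ = N & ⊤ = N
They differ because K3 and Weak Kleene logic treat N differently under the binary connectives.

⊤; N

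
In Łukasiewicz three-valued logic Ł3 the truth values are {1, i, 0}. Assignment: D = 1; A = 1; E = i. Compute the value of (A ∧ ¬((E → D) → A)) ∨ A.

1

E → D = i → 1 = 1  [min(1, 1−½+1)]
(E → D) → A = 1 → 1 = 1
¬((E → D) → A) = ¬1 = 0
A ∧ ¬((E → D) → A) = 1 ∧ 0 = 0
(A ∧ ¬((E → D) → A)) ∨ A = 0 ∨ 1 = 1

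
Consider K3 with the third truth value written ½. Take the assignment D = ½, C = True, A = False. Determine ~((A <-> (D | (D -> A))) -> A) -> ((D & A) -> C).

True

D -> A = ½ -> False = ½
D | (D -> A) = ½ | ½ = ½
A <-> (D | (D -> A)) = False <-> ½ = ½
(A <-> (D | (D -> A))) -> A = ½ -> False = ½
~((A <-> (D | (D -> A))) -> A) = ~½ = ½
D & A = ½ & False = False
(D & A) -> C = False -> True = True
~((A <-> (D | (D -> A))) -> A) -> ((D & A) -> C) = ½ -> True = True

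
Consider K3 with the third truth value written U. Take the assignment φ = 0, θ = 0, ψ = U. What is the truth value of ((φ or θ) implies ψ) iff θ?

φ or θ = 0 or 0 = 0
(φ or θ) implies ψ = 0 implies U = 1  [not 0 or U]
((φ or θ) implies ψ) iff θ = 1 iff 0 = 0

0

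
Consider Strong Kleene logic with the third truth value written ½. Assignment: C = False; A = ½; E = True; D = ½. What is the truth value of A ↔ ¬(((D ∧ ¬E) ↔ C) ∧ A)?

¬E = ¬True = False
D ∧ ¬E = ½ ∧ False = False
(D ∧ ¬E) ↔ C = False ↔ False = True
((D ∧ ¬E) ↔ C) ∧ A = True ∧ ½ = ½
¬(((D ∧ ¬E) ↔ C) ∧ A) = ¬½ = ½
A ↔ ¬(((D ∧ ¬E) ↔ C) ∧ A) = ½ ↔ ½ = ½

½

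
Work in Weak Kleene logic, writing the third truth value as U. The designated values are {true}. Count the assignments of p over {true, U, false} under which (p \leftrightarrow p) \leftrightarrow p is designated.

p=true: true ✓
p=U: U ·
p=false: false ·

1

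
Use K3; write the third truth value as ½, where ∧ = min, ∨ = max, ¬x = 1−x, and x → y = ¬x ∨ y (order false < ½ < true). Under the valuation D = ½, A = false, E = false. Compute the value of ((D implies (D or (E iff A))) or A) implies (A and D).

false

E iff A = false iff false = true
D or (E iff A) = ½ or true = true
D implies (D or (E iff A)) = ½ implies true = true  [not ½ or true]
(D implies (D or (E iff A))) or A = true or false = true
A and D = false and ½ = false
((D implies (D or (E iff A))) or A) implies (A and D) = true implies false = false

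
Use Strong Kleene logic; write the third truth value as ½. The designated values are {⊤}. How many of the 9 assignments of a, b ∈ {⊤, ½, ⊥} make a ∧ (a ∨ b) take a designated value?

Designated under: (a=⊤, b=⊤); (a=⊤, b=½); (a=⊤, b=⊥).

3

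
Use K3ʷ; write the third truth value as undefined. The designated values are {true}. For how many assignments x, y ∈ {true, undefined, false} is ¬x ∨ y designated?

Designated under: (x=true, y=true); (x=false, y=true); (x=false, y=false).

3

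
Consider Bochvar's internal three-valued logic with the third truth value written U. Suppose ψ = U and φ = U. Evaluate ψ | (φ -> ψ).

φ -> ψ = U -> U = U
ψ | (φ -> ψ) = U | U = U

U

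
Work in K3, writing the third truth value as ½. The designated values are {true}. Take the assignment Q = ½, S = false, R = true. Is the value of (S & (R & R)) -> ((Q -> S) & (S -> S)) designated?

Yes

R & R = true & true = true
S & (R & R) = false & true = false
Q -> S = ½ -> false = ½  [~½ | false]
S -> S = false -> false = true
(Q -> S) & (S -> S) = ½ & true = ½
(S & (R & R)) -> ((Q -> S) & (S -> S)) = false -> ½ = true
true ∈ {true}.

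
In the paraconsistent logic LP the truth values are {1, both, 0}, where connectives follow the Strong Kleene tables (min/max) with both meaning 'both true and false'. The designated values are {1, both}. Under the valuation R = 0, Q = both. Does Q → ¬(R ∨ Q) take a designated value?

R ∨ Q = 0 ∨ both = both
¬(R ∨ Q) = ¬both = both
Q → ¬(R ∨ Q) = both → both = both  [¬both ∨ both]
both ∈ {1, both}.

Yes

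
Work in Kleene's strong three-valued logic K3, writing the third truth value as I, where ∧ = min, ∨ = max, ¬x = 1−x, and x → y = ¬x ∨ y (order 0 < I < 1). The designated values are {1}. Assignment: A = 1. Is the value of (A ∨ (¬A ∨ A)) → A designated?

Yes

¬A = ¬1 = 0
¬A ∨ A = 0 ∨ 1 = 1
A ∨ (¬A ∨ A) = 1 ∨ 1 = 1
(A ∨ (¬A ∨ A)) → A = 1 → 1 = 1
1 ∈ {1}.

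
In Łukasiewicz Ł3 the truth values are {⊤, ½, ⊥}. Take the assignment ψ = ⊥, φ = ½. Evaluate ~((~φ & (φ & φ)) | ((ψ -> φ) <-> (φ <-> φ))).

~φ = ~½ = ½
φ & φ = ½ & ½ = ½
~φ & (φ & φ) = ½ & ½ = ½
ψ -> φ = ⊥ -> ½ = ⊤  [min(1, 1−0+½)]
φ <-> φ = ½ <-> ½ = ⊤
(ψ -> φ) <-> (φ <-> φ) = ⊤ <-> ⊤ = ⊤
(~φ & (φ & φ)) | ((ψ -> φ) <-> (φ <-> φ)) = ½ | ⊤ = ⊤
~((~φ & (φ & φ)) | ((ψ -> φ) <-> (φ <-> φ))) = ~⊤ = ⊥

⊥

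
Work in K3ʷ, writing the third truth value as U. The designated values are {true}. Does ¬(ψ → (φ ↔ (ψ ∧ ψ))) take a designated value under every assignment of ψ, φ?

Countermodel: ψ=true, φ=true gives false, which is not designated.

No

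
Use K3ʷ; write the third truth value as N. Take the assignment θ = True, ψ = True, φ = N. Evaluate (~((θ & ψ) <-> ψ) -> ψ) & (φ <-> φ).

θ & ψ = True & True = True
(θ & ψ) <-> ψ = True <-> True = True
~((θ & ψ) <-> ψ) = ~True = False
~((θ & ψ) <-> ψ) -> ψ = False -> True = True
φ <-> φ = N <-> N = N
(~((θ & ψ) <-> ψ) -> ψ) & (φ <-> φ) = True & N = N

N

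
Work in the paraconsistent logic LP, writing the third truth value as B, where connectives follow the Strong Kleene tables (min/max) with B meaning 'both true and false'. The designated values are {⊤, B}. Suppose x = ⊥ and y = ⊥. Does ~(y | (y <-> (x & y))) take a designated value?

x & y = ⊥ & ⊥ = ⊥
y <-> (x & y) = ⊥ <-> ⊥ = ⊤
y | (y <-> (x & y)) = ⊥ | ⊤ = ⊤
~(y | (y <-> (x & y))) = ~⊤ = ⊥
⊥ ∉ {⊤, B}.

No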